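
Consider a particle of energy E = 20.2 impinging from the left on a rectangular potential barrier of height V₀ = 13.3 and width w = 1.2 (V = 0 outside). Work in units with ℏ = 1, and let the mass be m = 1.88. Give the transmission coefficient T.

T = 0.991

E > V₀: inside the barrier k₂ = √(2m(E − V₀))/ℏ = 5.094, k₂w = 6.112.
Matching at both interfaces gives T⁻¹ = 1 + V₀² sin²(k₂w) / [4E(E − V₀)] = 1.009, hence T = 0.991.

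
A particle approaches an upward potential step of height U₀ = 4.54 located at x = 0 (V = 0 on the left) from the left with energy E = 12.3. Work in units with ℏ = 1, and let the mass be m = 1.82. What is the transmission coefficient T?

T = 0.987

The wavenumbers are k₁ = √(2mE)/ℏ = 6.691 on the left and k₂ = √(2m(E − U₀))/ℏ = 5.315 on the right.
Matching ψ and ψ′ at x = 0 gives r = (k₁ − k₂)/(k₁ + k₂), so R = r² = 0.01314 and T = 1 − R = 0.9869.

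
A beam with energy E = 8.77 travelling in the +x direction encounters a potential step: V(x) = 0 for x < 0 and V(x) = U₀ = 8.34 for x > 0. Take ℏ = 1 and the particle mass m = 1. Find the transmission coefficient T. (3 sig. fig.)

On each side the TISE gives plane waves with k = √(2m(E − V))/ℏ: k₁ = √(2·1·8.77) = 4.188, k₂ = √(2·1·0.43) = 0.9274.
Matching ψ and ψ′ at x = 0 gives r = (k₁ − k₂)/(k₁ + k₂), so R = r² = 0.4063 and T = 1 − R = 0.5937.

T = 0.594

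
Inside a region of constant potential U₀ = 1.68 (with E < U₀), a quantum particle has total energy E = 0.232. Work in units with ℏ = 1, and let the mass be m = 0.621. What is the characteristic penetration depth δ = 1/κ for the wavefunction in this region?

δ = 0.746

Since E < U₀ the TISE in this region is ψ'' = κ²ψ with κ = √(2m(U₀ − E))/ℏ.
κ = √(2 × 0.621 × 1.448) = 1.341. The penetration depth is δ = 1/κ = 0.746.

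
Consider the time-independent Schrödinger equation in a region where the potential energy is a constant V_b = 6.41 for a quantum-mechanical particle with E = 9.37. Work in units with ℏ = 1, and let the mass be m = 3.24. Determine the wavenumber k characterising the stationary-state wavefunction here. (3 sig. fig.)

With E > V_b the solution is oscillatory, ψ ∝ e^{±ikx} with k = √(2m(E − V_b))/ℏ.
k = √(2 × 3.24 × 2.96) = 4.380.

k = 4.38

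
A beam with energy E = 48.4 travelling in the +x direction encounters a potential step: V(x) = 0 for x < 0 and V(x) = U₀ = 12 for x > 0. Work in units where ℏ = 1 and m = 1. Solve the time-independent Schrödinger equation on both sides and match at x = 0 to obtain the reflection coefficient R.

On each side the TISE gives plane waves with k = √(2m(E − V))/ℏ: k₁ = √(2·1·48.4) = 9.839, k₂ = √(2·1·36.4) = 8.532.
Matching ψ and ψ′ at x = 0 gives r = (k₁ − k₂)/(k₁ + k₂), so R = r² = 0.005057 and T = 1 − R = 0.9949.

R = 0.00506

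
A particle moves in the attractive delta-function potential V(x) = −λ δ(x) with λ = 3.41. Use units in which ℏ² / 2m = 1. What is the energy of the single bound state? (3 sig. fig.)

E = -2.91

The bound state is ψ(x) = √κ e^{−κ|x|}. The derivative jump ψ'(0⁺) − ψ'(0⁻) = −(2mλ/ℏ²)ψ(0) fixes κ = mλ/ℏ² = 1.705.
Then E = −ℏ²κ²/(2m) = −mλ²/(2ℏ²) = -2.907.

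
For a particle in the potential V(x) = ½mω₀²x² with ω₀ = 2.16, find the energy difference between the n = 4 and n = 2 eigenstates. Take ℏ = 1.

ΔE = 4.32

E_n = ℏω₀(n + ½), so ΔE = (4 − 2) ℏω₀ = 2 × 2.16 = 4.320.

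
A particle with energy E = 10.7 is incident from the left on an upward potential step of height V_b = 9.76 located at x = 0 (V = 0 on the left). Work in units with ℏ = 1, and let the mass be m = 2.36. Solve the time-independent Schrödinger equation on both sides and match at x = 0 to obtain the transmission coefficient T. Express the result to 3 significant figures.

The wavenumbers are k₁ = √(2mE)/ℏ = 7.107 on the left and k₂ = √(2m(E − V_b))/ℏ = 2.106 on the right.
Matching ψ and ψ′ at x = 0 gives r = (k₁ − k₂)/(k₁ + k₂), so R = r² = 0.2946 and T = 1 − R = 0.7054.

T = 0.705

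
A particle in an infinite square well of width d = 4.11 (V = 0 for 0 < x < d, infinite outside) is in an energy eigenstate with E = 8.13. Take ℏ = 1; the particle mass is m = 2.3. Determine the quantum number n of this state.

n = 8

From E_n = n²π²ℏ²/(2md²) invert to n = √(2md²E)/(πℏ).
n = (4.11/π) × √(2 × 2.3 × 8.13) = 8.000 → n = 8.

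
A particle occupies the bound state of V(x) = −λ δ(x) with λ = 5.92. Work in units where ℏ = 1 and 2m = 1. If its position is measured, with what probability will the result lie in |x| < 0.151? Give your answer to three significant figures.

The normalised bound state is ψ = √κ e^{−κ|x|} with κ = mλ/ℏ² = 2.960.
P(|x| < d) = ∫_{−d}^{d} κ e^{−2κ|x|} dx = 1 − e^{−2κd} = 1 − e^{−0.8939} = 0.5910.

P = 0.591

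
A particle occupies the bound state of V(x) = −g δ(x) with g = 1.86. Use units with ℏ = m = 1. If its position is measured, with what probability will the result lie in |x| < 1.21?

The normalised bound state is ψ = √κ e^{−κ|x|} with κ = mg/ℏ² = 1.860.
P(|x| < d) = ∫_{−d}^{d} κ e^{−2κ|x|} dx = 1 − e^{−2κd} = 1 − e^{−4.501} = 0.9889.

P = 0.989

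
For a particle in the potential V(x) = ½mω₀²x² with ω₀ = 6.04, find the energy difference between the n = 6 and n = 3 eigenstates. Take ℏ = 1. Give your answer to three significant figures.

E_n = ℏω₀(n + ½), so ΔE = (6 − 3) ℏω₀ = 3 × 6.04 = 18.12.

ΔE = 18.1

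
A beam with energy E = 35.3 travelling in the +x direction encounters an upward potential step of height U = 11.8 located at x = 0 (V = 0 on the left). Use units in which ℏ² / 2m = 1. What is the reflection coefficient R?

R = 0.0103

The wavenumbers are k₁ = √(2mE)/ℏ = 5.941 on the left and k₂ = √(2m(E − U))/ℏ = 4.848 on the right.
Continuity of ψ and ψ′ at the step yields the reflection amplitude r = (k₁ − k₂)/(k₁ + k₂) = 0.1014; thus R = |r|² = 0.01028, T = 0.9897.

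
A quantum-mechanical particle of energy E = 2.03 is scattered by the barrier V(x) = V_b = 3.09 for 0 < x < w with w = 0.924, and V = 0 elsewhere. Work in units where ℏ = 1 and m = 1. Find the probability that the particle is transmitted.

Since E < V_b the interior solution is evanescent with decay constant κ = √(2m(V_b − E))/ℏ = 1.456.
κw = 1.345, sinh(κw) = 1.790.
Matching ψ, ψ′ at both faces gives T = [1 + V_b² sinh²(κw) / (4E(V_b − E))]⁻¹ = 1/4.553 = 0.220.

T = 0.220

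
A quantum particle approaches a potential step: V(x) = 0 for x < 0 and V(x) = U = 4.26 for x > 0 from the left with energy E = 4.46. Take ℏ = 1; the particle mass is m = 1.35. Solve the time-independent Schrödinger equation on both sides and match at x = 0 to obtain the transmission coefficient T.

The wavenumbers are k₁ = √(2mE)/ℏ = 3.470 on the left and k₂ = √(2m(E − U))/ℏ = 0.7348 on the right.
Matching ψ and ψ′ at x = 0 gives r = (k₁ − k₂)/(k₁ + k₂), so R = r² = 0.4231 and T = 1 − R = 0.5769.

T = 0.577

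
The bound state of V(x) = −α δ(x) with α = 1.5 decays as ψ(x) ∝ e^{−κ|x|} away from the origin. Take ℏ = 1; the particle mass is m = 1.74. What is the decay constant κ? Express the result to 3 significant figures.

κ = 2.61

Integrate −(ℏ²/2m)ψ'' − αδ(x)ψ = Eψ from −ε to +ε: the ψ'' term gives ψ'(0⁺) − ψ'(0⁻) and the δ term gives −(2mα/ℏ²)ψ(0).
With ψ ∝ e^{−κ|x|} this yields −2κ = −2mα/ℏ², so κ = mα/ℏ² = 2.610.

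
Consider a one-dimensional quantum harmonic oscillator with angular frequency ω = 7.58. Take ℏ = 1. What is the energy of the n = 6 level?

E = 49.3

Using E_n = (n + ½)ℏω: E_6 = 6.5 × 7.58 = 49.27.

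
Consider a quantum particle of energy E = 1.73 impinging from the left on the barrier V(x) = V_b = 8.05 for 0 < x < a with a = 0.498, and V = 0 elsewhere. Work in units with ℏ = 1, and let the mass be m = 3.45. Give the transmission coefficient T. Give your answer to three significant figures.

T = 0.00375

E < V_b: inside the barrier ψ ∝ e^{±κx} with κ = √(2m(V_b − E))/ℏ = 6.604.
κa = 3.289, sinh(κa) = 13.38.
Matching ψ, ψ′ at both faces gives T = [1 + V_b² sinh²(κa) / (4E(V_b − E))]⁻¹ = 1/266.4 = 0.00375.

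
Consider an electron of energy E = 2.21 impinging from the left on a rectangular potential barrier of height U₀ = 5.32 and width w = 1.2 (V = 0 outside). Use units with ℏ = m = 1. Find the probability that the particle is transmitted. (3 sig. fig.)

Since E < U₀ the interior solution is evanescent with decay constant κ = √(2m(U₀ − E))/ℏ = 2.494.
κw = 2.993, sinh(κw) = 9.946.
Matching ψ, ψ′ at both faces gives T = [1 + U₀² sinh²(κw) / (4E(U₀ − E))]⁻¹ = 1/102.8 = 0.00972.

T = 0.00972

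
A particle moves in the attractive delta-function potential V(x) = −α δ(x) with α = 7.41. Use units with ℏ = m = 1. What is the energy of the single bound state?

E = -27.5

For x ≠ 0 the bound state is ψ ∝ e^{−κ|x|}; integrating the TISE across the delta gives the cusp condition 2κ = 2mα/ℏ², so κ = 7.410.
Then E = −ℏ²κ²/(2m) = −mα²/(2ℏ²) = -27.45.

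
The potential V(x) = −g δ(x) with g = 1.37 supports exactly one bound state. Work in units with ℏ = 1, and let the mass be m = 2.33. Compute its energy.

E = -2.19

The bound state is ψ(x) = √κ e^{−κ|x|}. The derivative jump ψ'(0⁺) − ψ'(0⁻) = −(2mg/ℏ²)ψ(0) fixes κ = mg/ℏ² = 3.192.
Then E = −ℏ²κ²/(2m) = −mg²/(2ℏ²) = -2.187.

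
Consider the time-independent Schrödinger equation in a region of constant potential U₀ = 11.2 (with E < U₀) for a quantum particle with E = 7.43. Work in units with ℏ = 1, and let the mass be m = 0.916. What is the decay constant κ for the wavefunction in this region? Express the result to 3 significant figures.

κ = 2.63

Since E < U₀ the TISE in this region is ψ'' = κ²ψ with κ = √(2m(U₀ − E))/ℏ.
κ = √(2 × 0.916 × 3.77) = 2.628.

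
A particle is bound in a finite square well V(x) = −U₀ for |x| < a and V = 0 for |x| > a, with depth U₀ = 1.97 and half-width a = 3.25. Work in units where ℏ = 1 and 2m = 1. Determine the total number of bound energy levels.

The dimensionless depth is z₀ = a√(2mU₀)/ℏ = 3.25 × √(1.970) = 4.562.
A new bound state (alternating even/odd) appears each time z₀ passes a multiple of π/2, so N = ⌊2z₀/π⌋ + 1 = ⌊2.904⌋ + 1 = 3.

N = 3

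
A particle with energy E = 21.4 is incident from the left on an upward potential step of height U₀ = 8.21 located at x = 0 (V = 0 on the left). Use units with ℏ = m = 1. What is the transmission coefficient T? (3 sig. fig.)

T = 0.986

On each side the TISE gives plane waves with k = √(2m(E − V))/ℏ: k₁ = √(2·1·21.4) = 6.542, k₂ = √(2·1·13.19) = 5.136.
Matching ψ and ψ′ at x = 0 gives r = (k₁ − k₂)/(k₁ + k₂), so R = r² = 0.01450 and T = 1 − R = 0.9855.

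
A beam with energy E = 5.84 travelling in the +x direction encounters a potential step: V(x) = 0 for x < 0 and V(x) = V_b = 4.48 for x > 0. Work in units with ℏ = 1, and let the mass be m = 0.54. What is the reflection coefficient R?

On each side the TISE gives plane waves with k = √(2m(E − V))/ℏ: k₁ = √(2·0.54·5.84) = 2.511, k₂ = √(2·0.54·1.36) = 1.212.
Matching ψ and ψ′ at x = 0 gives r = (k₁ − k₂)/(k₁ + k₂), so R = r² = 0.1218 and T = 1 − R = 0.8782.

R = 0.122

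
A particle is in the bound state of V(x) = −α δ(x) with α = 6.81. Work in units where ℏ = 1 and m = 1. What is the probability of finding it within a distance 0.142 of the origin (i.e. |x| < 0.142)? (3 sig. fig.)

P = 0.855

The normalised bound state is ψ = √κ e^{−κ|x|} with κ = mα/ℏ² = 6.810.
P(|x| < d) = ∫_{−d}^{d} κ e^{−2κ|x|} dx = 1 − e^{−2κd} = 1 − e^{−1.934} = 0.8554.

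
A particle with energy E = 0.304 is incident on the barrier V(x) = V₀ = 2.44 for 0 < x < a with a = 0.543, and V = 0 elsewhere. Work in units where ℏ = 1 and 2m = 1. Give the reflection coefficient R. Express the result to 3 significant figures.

E < V₀: inside the barrier ψ ∝ e^{±κx} with κ = √(2m(V₀ − E))/ℏ = 1.462.
κa = 0.7936, sinh(κa) = 0.8796.
The exact tunnelling result is T⁻¹ = 1 + V₀² sinh²(κa) / [4E(V₀ − E)] = 2.773, so T = 0.361.
R = 1 − T = 0.639.

R = 0.639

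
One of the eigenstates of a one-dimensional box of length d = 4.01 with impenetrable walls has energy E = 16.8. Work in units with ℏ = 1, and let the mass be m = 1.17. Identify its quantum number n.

n = 8

From E_n = n²π²ℏ²/(2md²) invert to n = √(2md²E)/(πℏ).
n = (4.01/π) × √(2 × 1.17 × 16.8) = 8.003 → n = 8.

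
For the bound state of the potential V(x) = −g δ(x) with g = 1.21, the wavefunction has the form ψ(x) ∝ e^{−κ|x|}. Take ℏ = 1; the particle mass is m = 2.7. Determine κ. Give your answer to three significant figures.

Integrating the TISE across x = 0 gives the cusp condition ψ'(0⁺) − ψ'(0⁻) = −(2mg/ℏ²)ψ(0).
With ψ ∝ e^{−κ|x|} this yields −2κ = −2mg/ℏ², so κ = mg/ℏ² = 3.267.

κ = 3.27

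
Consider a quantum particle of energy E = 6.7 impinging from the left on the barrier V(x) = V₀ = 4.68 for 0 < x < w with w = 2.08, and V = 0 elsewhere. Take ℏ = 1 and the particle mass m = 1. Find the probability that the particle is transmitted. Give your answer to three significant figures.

T = 0.769

E > V₀: inside the barrier k₂ = √(2m(E − V₀))/ℏ = 2.010, k₂w = 4.181.
Matching at both interfaces gives T⁻¹ = 1 + V₀² sin²(k₂w) / [4E(E − V₀)] = 1.301, hence T = 0.769.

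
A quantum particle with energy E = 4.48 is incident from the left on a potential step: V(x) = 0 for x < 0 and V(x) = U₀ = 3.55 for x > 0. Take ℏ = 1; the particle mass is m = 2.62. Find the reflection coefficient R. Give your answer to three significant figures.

The wavenumbers are k₁ = √(2mE)/ℏ = 4.845 on the left and k₂ = √(2m(E − U₀))/ℏ = 2.208 on the right.
Continuity of ψ and ψ′ at the step yields the reflection amplitude r = (k₁ − k₂)/(k₁ + k₂) = 0.3740; thus R = |r|² = 0.1399, T = 0.8601.

R = 0.140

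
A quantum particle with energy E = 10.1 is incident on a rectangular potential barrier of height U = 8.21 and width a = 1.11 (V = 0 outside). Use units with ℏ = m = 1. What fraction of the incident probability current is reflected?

E > U: inside the barrier k₂ = √(2m(E − U))/ℏ = 1.944, k₂a = 2.158.
Matching at both interfaces gives T⁻¹ = 1 + U² sin²(k₂a) / [4E(E − U)] = 1.612, hence T = 0.620.
R = 1 − T = 0.380.

R = 0.380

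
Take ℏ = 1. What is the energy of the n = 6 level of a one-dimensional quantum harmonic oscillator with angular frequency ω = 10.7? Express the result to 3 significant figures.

The oscillator eigenvalues are E_n = ℏω(n + ½), so E_6 = 10.7 × 6.5 = 69.55.

E = 69.6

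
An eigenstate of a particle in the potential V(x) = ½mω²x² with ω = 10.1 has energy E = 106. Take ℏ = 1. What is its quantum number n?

E_n = ℏω(n + ½) ⇒ n = E/(ℏω) − ½ = 106/10.1 − 0.5 = 9.995 → n = 10.

n = 10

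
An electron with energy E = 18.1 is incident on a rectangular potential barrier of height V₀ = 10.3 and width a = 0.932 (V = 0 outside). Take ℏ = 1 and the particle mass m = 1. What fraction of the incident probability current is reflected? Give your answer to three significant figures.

Above the barrier the interior wavenumber is k₂ = √(2m(E − V₀))/ℏ = 3.950, giving phase k₂a = 3.681.
Matching at both interfaces gives T⁻¹ = 1 + V₀² sin²(k₂a) / [4E(E − V₀)] = 1.050, hence T = 0.953.
R = 1 − T = 0.0472.

R = 0.0472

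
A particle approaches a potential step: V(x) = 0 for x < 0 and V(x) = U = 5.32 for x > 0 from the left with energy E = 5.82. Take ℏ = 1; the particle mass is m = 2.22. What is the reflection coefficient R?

On each side the TISE gives plane waves with k = √(2m(E − V))/ℏ: k₁ = √(2·2.22·5.82) = 5.083, k₂ = √(2·2.22·0.5) = 1.490.
Continuity of ψ and ψ′ at the step yields the reflection amplitude r = (k₁ − k₂)/(k₁ + k₂) = 0.5467; thus R = |r|² = 0.2988, T = 0.7012.

R = 0.299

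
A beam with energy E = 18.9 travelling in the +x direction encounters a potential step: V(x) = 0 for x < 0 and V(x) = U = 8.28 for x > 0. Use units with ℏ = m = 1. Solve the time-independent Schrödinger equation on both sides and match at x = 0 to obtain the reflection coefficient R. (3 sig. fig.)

R = 0.0205

On each side the TISE gives plane waves with k = √(2m(E − V))/ℏ: k₁ = √(2·1·18.9) = 6.148, k₂ = √(2·1·10.62) = 4.609.
Matching ψ and ψ′ at x = 0 gives r = (k₁ − k₂)/(k₁ + k₂), so R = r² = 0.02048 and T = 1 − R = 0.9795.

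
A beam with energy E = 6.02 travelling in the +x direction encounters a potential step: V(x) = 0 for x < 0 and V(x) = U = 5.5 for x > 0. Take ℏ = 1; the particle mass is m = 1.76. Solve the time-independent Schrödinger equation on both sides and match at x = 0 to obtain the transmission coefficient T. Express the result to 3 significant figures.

On each side the TISE gives plane waves with k = √(2m(E − V))/ℏ: k₁ = √(2·1.76·6.02) = 4.603, k₂ = √(2·1.76·0.52) = 1.353.
Matching ψ and ψ′ at x = 0 gives r = (k₁ − k₂)/(k₁ + k₂), so R = r² = 0.2978 and T = 1 − R = 0.7022.

T = 0.702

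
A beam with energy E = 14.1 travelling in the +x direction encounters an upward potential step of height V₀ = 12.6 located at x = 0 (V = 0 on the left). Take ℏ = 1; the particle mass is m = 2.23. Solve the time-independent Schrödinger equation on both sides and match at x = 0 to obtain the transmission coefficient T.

The wavenumbers are k₁ = √(2mE)/ℏ = 7.930 on the left and k₂ = √(2m(E − V₀))/ℏ = 2.587 on the right.
Matching ψ and ψ′ at x = 0 gives r = (k₁ − k₂)/(k₁ + k₂), so R = r² = 0.2582 and T = 1 − R = 0.7418.

T = 0.742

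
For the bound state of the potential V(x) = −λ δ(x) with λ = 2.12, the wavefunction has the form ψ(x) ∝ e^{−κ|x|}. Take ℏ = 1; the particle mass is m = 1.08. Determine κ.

κ = 2.29

Integrating the TISE across x = 0 gives the cusp condition ψ'(0⁺) − ψ'(0⁻) = −(2mλ/ℏ²)ψ(0).
With ψ ∝ e^{−κ|x|} this yields −2κ = −2mλ/ℏ², so κ = mλ/ℏ² = 2.290.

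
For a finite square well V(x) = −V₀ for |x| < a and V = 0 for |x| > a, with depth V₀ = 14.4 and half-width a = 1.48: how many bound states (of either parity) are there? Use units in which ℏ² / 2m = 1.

Define the well-strength parameter z₀ = (a/ℏ)√(2mV₀) = 1.48 × √(2·0.5·14.4) = 5.616.
A new bound state (alternating even/odd) appears each time z₀ passes a multiple of π/2, so N = ⌊2z₀/π⌋ + 1 = ⌊3.575⌋ + 1 = 4.

N = 4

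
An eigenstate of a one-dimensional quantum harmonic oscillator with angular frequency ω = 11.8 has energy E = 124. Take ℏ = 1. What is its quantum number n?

E_n = ℏω(n + ½) ⇒ n = E/(ℏω) − ½ = 124/11.8 − 0.5 = 10.008 → n = 10.

n = 10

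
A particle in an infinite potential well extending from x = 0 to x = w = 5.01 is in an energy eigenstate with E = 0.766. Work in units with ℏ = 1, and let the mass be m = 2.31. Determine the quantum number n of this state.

n = 3

From E_n = n²π²ℏ²/(2mw²) invert to n = √(2mw²E)/(πℏ).
n = (5.01/π) × √(2 × 2.31 × 0.766) = 3.000 → n = 3.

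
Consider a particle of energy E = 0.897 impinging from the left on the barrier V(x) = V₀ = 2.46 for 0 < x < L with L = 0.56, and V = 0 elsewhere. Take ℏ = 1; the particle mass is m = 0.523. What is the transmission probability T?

E < V₀: inside the barrier ψ ∝ e^{±κx} with κ = √(2m(V₀ − E))/ℏ = 1.279.
κL = 0.7160, sinh(κL) = 0.7788.
Matching ψ, ψ′ at both faces gives T = [1 + V₀² sinh²(κL) / (4E(V₀ − E))]⁻¹ = 1/1.655 = 0.604.

T = 0.604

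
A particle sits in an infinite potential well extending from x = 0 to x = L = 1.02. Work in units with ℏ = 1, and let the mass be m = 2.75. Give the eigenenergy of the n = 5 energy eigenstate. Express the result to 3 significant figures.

Requiring ψ(0) = ψ(L) = 0 quantises k = nπ/L, hence E_n = ℏ²k²/2m = n²π²ℏ²/(2mL²).
E_5 = 5² × π² / (2 × 2.75 × 1.02²) = 43.12.

E = 43.1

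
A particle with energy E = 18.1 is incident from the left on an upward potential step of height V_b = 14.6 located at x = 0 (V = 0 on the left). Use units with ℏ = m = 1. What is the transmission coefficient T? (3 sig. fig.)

The wavenumbers are k₁ = √(2mE)/ℏ = 6.017 on the left and k₂ = √(2m(E − V_b))/ℏ = 2.646 on the right.
Matching ψ and ψ′ at x = 0 gives r = (k₁ − k₂)/(k₁ + k₂), so R = r² = 0.1514 and T = 1 − R = 0.8486.

T = 0.849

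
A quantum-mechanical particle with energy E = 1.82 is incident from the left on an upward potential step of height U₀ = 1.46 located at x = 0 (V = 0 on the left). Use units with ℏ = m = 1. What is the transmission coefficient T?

On each side the TISE gives plane waves with k = √(2m(E − V))/ℏ: k₁ = √(2·1·1.82) = 1.908, k₂ = √(2·1·0.36) = 0.8485.
Matching ψ and ψ′ at x = 0 gives r = (k₁ − k₂)/(k₁ + k₂), so R = r² = 0.1477 and T = 1 − R = 0.8523.

T = 0.852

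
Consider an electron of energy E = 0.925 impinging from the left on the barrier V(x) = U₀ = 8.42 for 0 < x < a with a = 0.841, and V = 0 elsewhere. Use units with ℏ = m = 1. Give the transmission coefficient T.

Since E < U₀ the interior solution is evanescent with decay constant κ = √(2m(U₀ − E))/ℏ = 3.872.
κa = 3.256, sinh(κa) = 12.95.
Matching ψ, ψ′ at both faces gives T = [1 + U₀² sinh²(κa) / (4E(U₀ − E))]⁻¹ = 1/430.0 = 0.00233.

T = 0.00233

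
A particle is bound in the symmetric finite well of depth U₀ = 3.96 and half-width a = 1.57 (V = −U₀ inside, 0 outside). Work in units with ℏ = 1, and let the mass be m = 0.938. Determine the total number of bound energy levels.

The dimensionless depth is z₀ = a√(2mU₀)/ℏ = 1.57 × √(7.429) = 4.279.
The even/odd transcendental equations gain one root per π/2 in z₀, giving N = 1 + ⌊2z₀/π⌋ = 1 + ⌊2.724⌋ = 3.

N = 3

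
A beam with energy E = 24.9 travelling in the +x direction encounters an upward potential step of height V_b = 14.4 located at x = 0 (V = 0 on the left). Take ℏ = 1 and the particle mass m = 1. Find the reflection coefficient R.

The wavenumbers are k₁ = √(2mE)/ℏ = 7.057 on the left and k₂ = √(2m(E − V_b))/ℏ = 4.583 on the right.
Continuity of ψ and ψ′ at the step yields the reflection amplitude r = (k₁ − k₂)/(k₁ + k₂) = 0.2126; thus R = |r|² = 0.04519, T = 0.9548.

R = 0.0452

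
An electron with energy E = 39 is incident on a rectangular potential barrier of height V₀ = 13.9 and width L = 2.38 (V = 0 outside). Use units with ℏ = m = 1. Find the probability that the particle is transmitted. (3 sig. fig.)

E > V₀: inside the barrier k₂ = √(2m(E − V₀))/ℏ = 7.085, k₂L = 16.86.
T = [1 + V₀² sin²(k₂L) / (4E(E − V₀))]⁻¹ = 1/1.041 = 0.960.

T = 0.960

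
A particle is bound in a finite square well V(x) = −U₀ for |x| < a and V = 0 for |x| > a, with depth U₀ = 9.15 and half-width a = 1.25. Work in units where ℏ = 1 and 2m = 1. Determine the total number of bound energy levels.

N = 3

Define the well-strength parameter z₀ = (a/ℏ)√(2mU₀) = 1.25 × √(2·0.5·9.15) = 3.781.
A new bound state (alternating even/odd) appears each time z₀ passes a multiple of π/2, so N = ⌊2z₀/π⌋ + 1 = ⌊2.407⌋ + 1 = 3.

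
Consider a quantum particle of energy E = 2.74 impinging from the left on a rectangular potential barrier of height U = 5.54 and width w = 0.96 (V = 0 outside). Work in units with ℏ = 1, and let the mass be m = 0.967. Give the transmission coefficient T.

T = 0.0448

Since E < U the interior solution is evanescent with decay constant κ = √(2m(U − E))/ℏ = 2.327.
κw = 2.234, sinh(κw) = 4.615.
The exact tunnelling result is T⁻¹ = 1 + U² sinh²(κw) / [4E(U − E)] = 22.30, so T = 0.0448.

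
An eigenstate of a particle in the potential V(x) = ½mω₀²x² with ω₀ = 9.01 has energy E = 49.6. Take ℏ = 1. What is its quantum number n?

n = 5

Invert E_n = (n + ½)ℏω₀: n = E/ℏω₀ − ½ = 5.005, so n = 5.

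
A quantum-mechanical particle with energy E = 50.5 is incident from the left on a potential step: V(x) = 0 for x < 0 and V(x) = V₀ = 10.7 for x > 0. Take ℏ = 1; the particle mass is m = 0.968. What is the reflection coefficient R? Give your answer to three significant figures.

The wavenumbers are k₁ = √(2mE)/ℏ = 9.888 on the left and k₂ = √(2m(E − V₀))/ℏ = 8.778 on the right.
Matching ψ and ψ′ at x = 0 gives r = (k₁ − k₂)/(k₁ + k₂), so R = r² = 0.003535 and T = 1 − R = 0.9965.

R = 0.00354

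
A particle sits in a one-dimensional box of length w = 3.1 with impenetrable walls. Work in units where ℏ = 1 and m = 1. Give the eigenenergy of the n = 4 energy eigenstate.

E = 8.22

The infinite-well eigenfunctions ψ_n = √(2/w) sin(nπx/w) vanish at both walls, giving E_n = n²π²ℏ²/(2mw²).
E_4 = 4² × π² / (2 × 1 × 3.1²) = 8.216.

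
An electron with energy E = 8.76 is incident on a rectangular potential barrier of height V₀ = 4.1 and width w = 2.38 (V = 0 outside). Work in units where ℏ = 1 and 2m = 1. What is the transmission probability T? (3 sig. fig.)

T = 0.921

E > V₀: inside the barrier k₂ = √(2m(E − V₀))/ℏ = 2.159, k₂w = 5.138.
T = [1 + V₀² sin²(k₂w) / (4E(E − V₀))]⁻¹ = 1/1.085 = 0.921.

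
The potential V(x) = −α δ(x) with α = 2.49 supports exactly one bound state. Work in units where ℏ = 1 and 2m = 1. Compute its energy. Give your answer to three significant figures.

E = -1.55

The bound state is ψ(x) = √κ e^{−κ|x|}. The derivative jump ψ'(0⁺) − ψ'(0⁻) = −(2mα/ℏ²)ψ(0) fixes κ = mα/ℏ² = 1.245.
Then E = −ℏ²κ²/(2m) = −mα²/(2ℏ²) = -1.550.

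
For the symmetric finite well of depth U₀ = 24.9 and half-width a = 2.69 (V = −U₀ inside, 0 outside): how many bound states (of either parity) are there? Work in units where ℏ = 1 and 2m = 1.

N = 9

Define the well-strength parameter z₀ = (a/ℏ)√(2mU₀) = 2.69 × √(2·0.5·24.9) = 13.42.
The even/odd transcendental equations gain one root per π/2 in z₀, giving N = 1 + ⌊2z₀/π⌋ = 1 + ⌊8.545⌋ = 9.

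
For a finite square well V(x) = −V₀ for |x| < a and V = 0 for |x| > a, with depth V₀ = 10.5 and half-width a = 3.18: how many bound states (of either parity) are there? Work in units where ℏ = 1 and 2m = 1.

N = 7

The dimensionless depth is z₀ = a√(2mV₀)/ℏ = 3.18 × √(10.50) = 10.30.
A new bound state (alternating even/odd) appears each time z₀ passes a multiple of π/2, so N = ⌊2z₀/π⌋ + 1 = ⌊6.560⌋ + 1 = 7.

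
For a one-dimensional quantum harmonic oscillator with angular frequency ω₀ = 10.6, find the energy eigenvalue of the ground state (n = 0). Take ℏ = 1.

E = 5.30

The oscillator eigenvalues are E_n = ℏω₀(n + ½), so E_0 = 10.6 × 0.5 = 5.300.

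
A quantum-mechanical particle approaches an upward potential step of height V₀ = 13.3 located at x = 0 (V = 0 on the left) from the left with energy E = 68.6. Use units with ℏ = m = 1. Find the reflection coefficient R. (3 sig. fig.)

R = 0.00290

The wavenumbers are k₁ = √(2mE)/ℏ = 11.71 on the left and k₂ = √(2m(E − V₀))/ℏ = 10.52 on the right.
Matching ψ and ψ′ at x = 0 gives r = (k₁ − k₂)/(k₁ + k₂), so R = r² = 0.002897 and T = 1 − R = 0.9971.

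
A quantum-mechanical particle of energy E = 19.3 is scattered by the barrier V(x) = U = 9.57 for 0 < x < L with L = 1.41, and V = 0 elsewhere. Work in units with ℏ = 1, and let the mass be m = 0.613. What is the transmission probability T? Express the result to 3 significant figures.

Above the barrier the interior wavenumber is k₂ = √(2m(E − U))/ℏ = 3.454, giving phase k₂L = 4.870.
Matching at both interfaces gives T⁻¹ = 1 + U² sin²(k₂L) / [4E(E − U)] = 1.119, hence T = 0.894.

T = 0.894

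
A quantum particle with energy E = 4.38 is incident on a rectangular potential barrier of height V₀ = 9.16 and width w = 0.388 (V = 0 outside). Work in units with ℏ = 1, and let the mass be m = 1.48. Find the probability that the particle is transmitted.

T = 0.194

Since E < V₀ the interior solution is evanescent with decay constant κ = √(2m(V₀ − E))/ℏ = 3.761.
κw = 1.459, sinh(κw) = 2.036.
The exact tunnelling result is T⁻¹ = 1 + V₀² sinh²(κw) / [4E(V₀ − E)] = 5.152, so T = 0.194.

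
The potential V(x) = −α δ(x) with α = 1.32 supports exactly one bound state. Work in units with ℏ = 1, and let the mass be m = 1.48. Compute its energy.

The bound state is ψ(x) = √κ e^{−κ|x|}. The derivative jump ψ'(0⁺) − ψ'(0⁻) = −(2mα/ℏ²)ψ(0) fixes κ = mα/ℏ² = 1.954.
Then E = −ℏ²κ²/(2m) = −mα²/(2ℏ²) = -1.289.

E = -1.29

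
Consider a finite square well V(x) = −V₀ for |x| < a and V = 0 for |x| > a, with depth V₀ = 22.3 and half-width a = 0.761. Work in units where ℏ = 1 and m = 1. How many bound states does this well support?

N = 4

Define the well-strength parameter z₀ = (a/ℏ)√(2mV₀) = 0.761 × √(2·1·22.3) = 5.082.
The even/odd transcendental equations gain one root per π/2 in z₀, giving N = 1 + ⌊2z₀/π⌋ = 1 + ⌊3.235⌋ = 4.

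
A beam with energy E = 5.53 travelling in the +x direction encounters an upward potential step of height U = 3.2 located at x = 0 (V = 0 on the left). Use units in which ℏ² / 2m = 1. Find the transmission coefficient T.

The wavenumbers are k₁ = √(2mE)/ℏ = 2.352 on the left and k₂ = √(2m(E − U))/ℏ = 1.526 on the right.
Continuity of ψ and ψ′ at the step yields the reflection amplitude r = (k₁ − k₂)/(k₁ + k₂) = 0.2128; thus R = |r|² = 0.04527, T = 0.9547.

T = 0.955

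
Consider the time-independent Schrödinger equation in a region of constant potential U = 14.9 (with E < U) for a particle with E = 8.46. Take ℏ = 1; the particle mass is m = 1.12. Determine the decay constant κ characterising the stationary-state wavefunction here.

κ = 3.80

Since E < U the TISE in this region is ψ'' = κ²ψ with κ = √(2m(U − E))/ℏ.
κ = √(2 × 1.12 × 6.44) = 3.798.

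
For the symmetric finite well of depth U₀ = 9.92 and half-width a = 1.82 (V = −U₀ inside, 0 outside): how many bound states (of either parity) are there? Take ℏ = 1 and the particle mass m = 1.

The dimensionless depth is z₀ = a√(2mU₀)/ℏ = 1.82 × √(19.84) = 8.107.
A new bound state (alternating even/odd) appears each time z₀ passes a multiple of π/2, so N = ⌊2z₀/π⌋ + 1 = ⌊5.161⌋ + 1 = 6.

N = 6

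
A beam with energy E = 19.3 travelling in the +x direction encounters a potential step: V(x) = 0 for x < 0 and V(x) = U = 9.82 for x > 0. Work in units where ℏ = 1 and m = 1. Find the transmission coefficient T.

T = 0.969

On each side the TISE gives plane waves with k = √(2m(E − V))/ℏ: k₁ = √(2·1·19.3) = 6.213, k₂ = √(2·1·9.48) = 4.354.
Matching ψ and ψ′ at x = 0 gives r = (k₁ − k₂)/(k₁ + k₂), so R = r² = 0.03093 and T = 1 − R = 0.9691.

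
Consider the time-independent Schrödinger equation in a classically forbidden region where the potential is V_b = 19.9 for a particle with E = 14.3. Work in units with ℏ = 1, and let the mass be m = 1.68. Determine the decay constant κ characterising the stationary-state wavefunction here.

κ = 4.34

Since E < V_b the TISE in this region is ψ'' = κ²ψ with κ = √(2m(V_b − E))/ℏ.
κ = √(2 × 1.68 × 5.6) = 4.338.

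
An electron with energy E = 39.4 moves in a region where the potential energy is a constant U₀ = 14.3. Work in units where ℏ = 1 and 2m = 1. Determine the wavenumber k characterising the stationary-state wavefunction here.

k = 5.01

With E > U₀ the solution is oscillatory, ψ ∝ e^{±ikx} with k = √(2m(E − U₀))/ℏ.
k = √(2 × 0.5 × 25.1) = 5.010.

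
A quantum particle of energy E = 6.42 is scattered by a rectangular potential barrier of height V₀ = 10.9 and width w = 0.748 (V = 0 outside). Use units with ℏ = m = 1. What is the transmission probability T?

T = 0.0431

Since E < V₀ the interior solution is evanescent with decay constant κ = √(2m(V₀ − E))/ℏ = 2.993.
κw = 2.239, sinh(κw) = 4.639.
The exact tunnelling result is T⁻¹ = 1 + V₀² sinh²(κw) / [4E(V₀ − E)] = 23.22, so T = 0.0431.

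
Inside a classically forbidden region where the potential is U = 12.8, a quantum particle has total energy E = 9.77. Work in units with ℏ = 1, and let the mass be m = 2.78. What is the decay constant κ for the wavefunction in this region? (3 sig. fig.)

Since E < U the TISE in this region is ψ'' = κ²ψ with κ = √(2m(U − E))/ℏ.
κ = √(2 × 2.78 × 3.03) = 4.104.

κ = 4.10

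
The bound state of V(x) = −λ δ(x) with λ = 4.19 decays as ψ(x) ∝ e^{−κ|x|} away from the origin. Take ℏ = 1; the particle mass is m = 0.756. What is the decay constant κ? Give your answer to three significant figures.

κ = 3.17

Integrate −(ℏ²/2m)ψ'' − λδ(x)ψ = Eψ from −ε to +ε: the ψ'' term gives ψ'(0⁺) − ψ'(0⁻) and the δ term gives −(2mλ/ℏ²)ψ(0).
With ψ ∝ e^{−κ|x|} this yields −2κ = −2mλ/ℏ², so κ = mλ/ℏ² = 3.168.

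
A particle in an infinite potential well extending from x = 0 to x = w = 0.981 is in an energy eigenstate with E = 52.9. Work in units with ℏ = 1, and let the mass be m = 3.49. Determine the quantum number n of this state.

From E_n = n²π²ℏ²/(2mw²) invert to n = √(2mw²E)/(πℏ).
n = (0.981/π) × √(2 × 3.49 × 52.9) = 6.000 → n = 6.

n = 6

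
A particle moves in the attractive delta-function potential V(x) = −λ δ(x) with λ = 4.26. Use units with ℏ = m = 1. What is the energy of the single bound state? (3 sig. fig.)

The bound state is ψ(x) = √κ e^{−κ|x|}. The derivative jump ψ'(0⁺) − ψ'(0⁻) = −(2mλ/ℏ²)ψ(0) fixes κ = mλ/ℏ² = 4.260.
Then E = −ℏ²κ²/(2m) = −mλ²/(2ℏ²) = -9.074.

E = -9.07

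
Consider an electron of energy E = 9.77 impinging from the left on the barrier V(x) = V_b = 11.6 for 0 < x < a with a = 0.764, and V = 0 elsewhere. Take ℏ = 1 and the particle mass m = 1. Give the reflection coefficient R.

R = 0.887

E < V_b: inside the barrier ψ ∝ e^{±κx} with κ = √(2m(V_b − E))/ℏ = 1.913.
κa = 1.462, sinh(κa) = 2.041.
The exact tunnelling result is T⁻¹ = 1 + V_b² sinh²(κa) / [4E(V_b − E)] = 8.834, so T = 0.113.
R = 1 − T = 0.887.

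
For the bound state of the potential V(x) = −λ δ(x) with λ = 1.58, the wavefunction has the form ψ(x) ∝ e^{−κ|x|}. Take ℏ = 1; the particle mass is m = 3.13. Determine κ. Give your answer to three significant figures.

Integrating the TISE across x = 0 gives the cusp condition ψ'(0⁺) − ψ'(0⁻) = −(2mλ/ℏ²)ψ(0).
With ψ ∝ e^{−κ|x|} this yields −2κ = −2mλ/ℏ², so κ = mλ/ℏ² = 4.945.

κ = 4.95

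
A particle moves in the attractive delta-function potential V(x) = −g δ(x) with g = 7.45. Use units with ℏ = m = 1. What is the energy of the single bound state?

E = -27.8

The bound state is ψ(x) = √κ e^{−κ|x|}. The derivative jump ψ'(0⁺) − ψ'(0⁻) = −(2mg/ℏ²)ψ(0) fixes κ = mg/ℏ² = 7.450.
Then E = −ℏ²κ²/(2m) = −mg²/(2ℏ²) = -27.75.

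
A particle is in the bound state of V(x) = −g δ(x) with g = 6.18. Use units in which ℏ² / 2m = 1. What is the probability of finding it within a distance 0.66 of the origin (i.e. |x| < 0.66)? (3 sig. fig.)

The normalised bound state is ψ = √κ e^{−κ|x|} with κ = mg/ℏ² = 3.090.
P(|x| < d) = ∫_{−d}^{d} κ e^{−2κ|x|} dx = 1 − e^{−2κd} = 1 − e^{−4.079} = 0.9831.

P = 0.983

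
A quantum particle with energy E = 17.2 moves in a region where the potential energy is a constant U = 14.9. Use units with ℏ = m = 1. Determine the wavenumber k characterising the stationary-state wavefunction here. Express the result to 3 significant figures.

k = 2.14

With E > U the solution is oscillatory, ψ ∝ e^{±ikx} with k = √(2m(E − U))/ℏ.
k = √(2 × 1 × 2.3) = 2.145.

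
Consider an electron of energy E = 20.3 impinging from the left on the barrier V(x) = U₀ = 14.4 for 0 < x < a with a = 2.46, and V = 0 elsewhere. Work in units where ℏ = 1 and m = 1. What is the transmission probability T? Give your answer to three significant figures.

T = 0.771

E > U₀: inside the barrier k₂ = √(2m(E − U₀))/ℏ = 3.435, k₂a = 8.450.
Matching at both interfaces gives T⁻¹ = 1 + U₀² sin²(k₂a) / [4E(E − U₀)] = 1.296, hence T = 0.771.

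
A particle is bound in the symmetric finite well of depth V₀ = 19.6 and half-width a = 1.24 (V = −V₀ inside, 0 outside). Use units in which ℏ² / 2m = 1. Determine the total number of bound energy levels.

N = 4

The dimensionless depth is z₀ = a√(2mV₀)/ℏ = 1.24 × √(19.60) = 5.490.
A new bound state (alternating even/odd) appears each time z₀ passes a multiple of π/2, so N = ⌊2z₀/π⌋ + 1 = ⌊3.495⌋ + 1 = 4.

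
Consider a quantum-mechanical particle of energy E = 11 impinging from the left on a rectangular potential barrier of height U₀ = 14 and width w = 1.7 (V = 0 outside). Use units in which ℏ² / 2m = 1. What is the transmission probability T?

E < U₀: inside the barrier ψ ∝ e^{±κx} with κ = √(2m(U₀ − E))/ℏ = 1.732.
κw = 2.944, sinh(κw) = 9.474.
The exact tunnelling result is T⁻¹ = 1 + U₀² sinh²(κw) / [4E(U₀ − E)] = 134.3, so T = 0.00745.

T = 0.00745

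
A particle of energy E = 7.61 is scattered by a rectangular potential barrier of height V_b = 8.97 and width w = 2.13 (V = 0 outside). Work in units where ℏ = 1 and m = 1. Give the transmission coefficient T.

T = 0.00183

Since E < V_b the interior solution is evanescent with decay constant κ = √(2m(V_b − E))/ℏ = 1.649.
κw = 3.513, sinh(κw) = 16.76.
The exact tunnelling result is T⁻¹ = 1 + V_b² sinh²(κw) / [4E(V_b − E)] = 546.8, so T = 0.00183.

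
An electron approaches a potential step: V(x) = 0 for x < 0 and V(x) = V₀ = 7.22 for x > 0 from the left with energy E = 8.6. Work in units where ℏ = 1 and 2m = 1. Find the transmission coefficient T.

T = 0.817

On each side the TISE gives plane waves with k = √(2m(E − V))/ℏ: k₁ = √(2·½·8.6) = 2.933, k₂ = √(2·½·1.38) = 1.175.
Matching ψ and ψ′ at x = 0 gives r = (k₁ − k₂)/(k₁ + k₂), so R = r² = 0.1832 and T = 1 − R = 0.8168.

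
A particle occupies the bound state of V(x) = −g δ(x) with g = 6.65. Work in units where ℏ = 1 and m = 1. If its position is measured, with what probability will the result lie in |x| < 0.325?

P = 0.987

The normalised bound state is ψ = √κ e^{−κ|x|} with κ = mg/ℏ² = 6.650.
P(|x| < d) = ∫_{−d}^{d} κ e^{−2κ|x|} dx = 1 − e^{−2κd} = 1 − e^{−4.323} = 0.9867.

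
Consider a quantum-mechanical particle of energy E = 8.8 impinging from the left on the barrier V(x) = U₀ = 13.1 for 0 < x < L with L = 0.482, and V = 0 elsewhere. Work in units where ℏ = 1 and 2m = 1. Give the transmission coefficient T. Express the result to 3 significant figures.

T = 0.390

E < U₀: inside the barrier ψ ∝ e^{±κx} with κ = √(2m(U₀ − E))/ℏ = 2.074.
κL = 0.9995, sinh(κL) = 1.174.
Matching ψ, ψ′ at both faces gives T = [1 + U₀² sinh²(κL) / (4E(U₀ − E))]⁻¹ = 1/2.564 = 0.390.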